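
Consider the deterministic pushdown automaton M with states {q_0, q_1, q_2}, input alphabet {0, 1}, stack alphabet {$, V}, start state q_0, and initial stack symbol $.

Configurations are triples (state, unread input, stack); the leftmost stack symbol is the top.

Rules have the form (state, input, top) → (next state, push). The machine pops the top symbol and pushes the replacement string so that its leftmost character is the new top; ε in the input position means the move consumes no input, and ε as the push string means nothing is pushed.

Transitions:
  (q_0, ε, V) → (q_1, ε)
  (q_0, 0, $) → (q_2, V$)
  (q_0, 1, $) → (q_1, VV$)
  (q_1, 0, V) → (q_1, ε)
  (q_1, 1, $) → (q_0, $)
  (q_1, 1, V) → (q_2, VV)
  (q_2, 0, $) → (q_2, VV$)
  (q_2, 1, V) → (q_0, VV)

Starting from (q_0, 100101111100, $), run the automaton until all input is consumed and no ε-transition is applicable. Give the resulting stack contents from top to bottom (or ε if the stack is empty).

(q_0, 100101111100, $)
  read 1, top $: go to q_1, push VV$ → (q_1, 00101111100, VV$)
  read 0, top V: go to q_1, push ε → (q_1, 0101111100, V$)
  read 0, top V: go to q_1, push ε → (q_1, 101111100, $)
  read 1, top $: go to q_0, push $ → (q_0, 01111100, $)
  read 0, top $: go to q_2, push V$ → (q_2, 1111100, V$)
  read 1, top V: go to q_0, push VV → (q_0, 111100, VV$)
  ε-move, top V: go to q_1, push ε → (q_1, 111100, V$)
  read 1, top V: go to q_2, push VV → (q_2, 11100, VV$)
  read 1, top V: go to q_0, push VV → (q_0, 1100, VVV$)
  ε-move, top V: go to q_1, push ε → (q_1, 1100, VV$)
  read 1, top V: go to q_2, push VV → (q_2, 100, VVV$)
  read 1, top V: go to q_0, push VV → (q_0, 00, VVVV$)
  ε-move, top V: go to q_1, push ε → (q_1, 00, VVV$)
  read 0, top V: go to q_1, push ε → (q_1, 0, VV$)
  read 0, top V: go to q_1, push ε → (q_1, ε, V$)
All input consumed in state q_1 with stack V$.

V$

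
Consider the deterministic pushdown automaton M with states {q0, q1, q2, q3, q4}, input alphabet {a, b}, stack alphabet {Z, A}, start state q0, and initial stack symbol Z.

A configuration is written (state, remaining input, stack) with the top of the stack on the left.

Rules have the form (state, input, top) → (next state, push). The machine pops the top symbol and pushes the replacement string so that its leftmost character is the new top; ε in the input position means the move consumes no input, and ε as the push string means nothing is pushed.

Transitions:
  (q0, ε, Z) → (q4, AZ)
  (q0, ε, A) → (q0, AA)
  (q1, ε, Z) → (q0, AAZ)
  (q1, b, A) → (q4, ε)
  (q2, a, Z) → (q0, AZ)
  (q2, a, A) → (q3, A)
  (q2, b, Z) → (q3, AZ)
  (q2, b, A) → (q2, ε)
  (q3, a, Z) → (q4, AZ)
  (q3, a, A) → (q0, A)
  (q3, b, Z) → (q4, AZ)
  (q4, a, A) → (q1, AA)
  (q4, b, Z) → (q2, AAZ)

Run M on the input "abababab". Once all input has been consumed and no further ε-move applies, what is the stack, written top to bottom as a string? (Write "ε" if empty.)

AZ

(q0, abababab, Z)
  ε-move, top Z: go to q4, push AZ → (q4, abababab, AZ)
  read a, top A: go to q1, push AA → (q1, bababab, AAZ)
  read b, top A: go to q4, push ε → (q4, ababab, AZ)
  read a, top A: go to q1, push AA → (q1, babab, AAZ)
  read b, top A: go to q4, push ε → (q4, abab, AZ)
  read a, top A: go to q1, push AA → (q1, bab, AAZ)
  read b, top A: go to q4, push ε → (q4, ab, AZ)
  read a, top A: go to q1, push AA → (q1, b, AAZ)
  read b, top A: go to q4, push ε → (q4, ε, AZ)
All input consumed in state q4 with stack AZ.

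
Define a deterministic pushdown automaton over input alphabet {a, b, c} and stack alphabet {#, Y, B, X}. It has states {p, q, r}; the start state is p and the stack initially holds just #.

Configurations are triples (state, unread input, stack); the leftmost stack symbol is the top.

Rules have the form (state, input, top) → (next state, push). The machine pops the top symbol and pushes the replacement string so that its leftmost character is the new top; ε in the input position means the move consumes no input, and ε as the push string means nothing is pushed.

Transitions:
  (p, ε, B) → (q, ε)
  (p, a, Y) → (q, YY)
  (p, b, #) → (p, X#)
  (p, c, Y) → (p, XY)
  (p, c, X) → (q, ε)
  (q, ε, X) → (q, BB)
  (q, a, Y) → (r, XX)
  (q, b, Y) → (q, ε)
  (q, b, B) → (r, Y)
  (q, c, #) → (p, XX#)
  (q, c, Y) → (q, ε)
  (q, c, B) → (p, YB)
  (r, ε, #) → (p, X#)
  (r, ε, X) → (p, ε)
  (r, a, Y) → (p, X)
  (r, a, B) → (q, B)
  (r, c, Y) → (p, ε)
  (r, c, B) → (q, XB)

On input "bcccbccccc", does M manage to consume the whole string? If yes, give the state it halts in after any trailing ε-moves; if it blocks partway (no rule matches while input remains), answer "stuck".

(p, bcccbccccc, #)
  read b, top #: go to p, push X# → (p, cccbccccc, X#)
  read c, top X: go to q, push ε → (q, ccbccccc, #)
  read c, top #: go to p, push XX# → (p, cbccccc, XX#)
  read c, top X: go to q, push ε → (q, bccccc, X#)
  ε-move, top X: go to q, push BB → (q, bccccc, BB#)
  read b, top B: go to r, push Y → (r, ccccc, YB#)
  read c, top Y: go to p, push ε → (p, cccc, B#)
  ε-move, top B: go to q, push ε → (q, cccc, #)
  read c, top #: go to p, push XX# → (p, ccc, XX#)
  read c, top X: go to q, push ε → (q, cc, X#)
  ε-move, top X: go to q, push BB → (q, cc, BB#)
  read c, top B: go to p, push YB → (p, c, YBB#)
  read c, top Y: go to p, push XY → (p, ε, XYBB#)
All input consumed; M is in state p.

p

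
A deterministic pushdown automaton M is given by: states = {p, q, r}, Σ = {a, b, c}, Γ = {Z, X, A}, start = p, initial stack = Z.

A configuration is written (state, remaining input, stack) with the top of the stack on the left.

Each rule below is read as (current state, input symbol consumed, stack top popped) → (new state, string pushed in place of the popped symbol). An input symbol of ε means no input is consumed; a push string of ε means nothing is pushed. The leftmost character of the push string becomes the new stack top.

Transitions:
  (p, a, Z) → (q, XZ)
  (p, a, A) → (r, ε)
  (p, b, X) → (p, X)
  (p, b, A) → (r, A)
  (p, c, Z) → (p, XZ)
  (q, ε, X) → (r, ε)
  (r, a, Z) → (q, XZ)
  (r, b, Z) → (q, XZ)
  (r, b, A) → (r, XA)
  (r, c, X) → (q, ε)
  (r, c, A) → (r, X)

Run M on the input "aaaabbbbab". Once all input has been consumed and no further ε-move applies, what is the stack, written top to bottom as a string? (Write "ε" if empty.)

Z

(p, aaaabbbbab, Z)
  read a, top Z: go to q, push XZ → (q, aaabbbbab, XZ)
  ε-move, top X: go to r, push ε → (r, aaabbbbab, Z)
  read a, top Z: go to q, push XZ → (q, aabbbbab, XZ)
  ε-move, top X: go to r, push ε → (r, aabbbbab, Z)
  read a, top Z: go to q, push XZ → (q, abbbbab, XZ)
  ε-move, top X: go to r, push ε → (r, abbbbab, Z)
  read a, top Z: go to q, push XZ → (q, bbbbab, XZ)
  ε-move, top X: go to r, push ε → (r, bbbbab, Z)
  read b, top Z: go to q, push XZ → (q, bbbab, XZ)
  ε-move, top X: go to r, push ε → (r, bbbab, Z)
  read b, top Z: go to q, push XZ → (q, bbab, XZ)
  ε-move, top X: go to r, push ε → (r, bbab, Z)
  read b, top Z: go to q, push XZ → (q, bab, XZ)
  ε-move, top X: go to r, push ε → (r, bab, Z)
  read b, top Z: go to q, push XZ → (q, ab, XZ)
  ε-move, top X: go to r, push ε → (r, ab, Z)
  read a, top Z: go to q, push XZ → (q, b, XZ)
  ε-move, top X: go to r, push ε → (r, b, Z)
  read b, top Z: go to q, push XZ → (q, ε, XZ)
  ε-move, top X: go to r, push ε → (r, ε, Z)
All input consumed in state r with stack Z.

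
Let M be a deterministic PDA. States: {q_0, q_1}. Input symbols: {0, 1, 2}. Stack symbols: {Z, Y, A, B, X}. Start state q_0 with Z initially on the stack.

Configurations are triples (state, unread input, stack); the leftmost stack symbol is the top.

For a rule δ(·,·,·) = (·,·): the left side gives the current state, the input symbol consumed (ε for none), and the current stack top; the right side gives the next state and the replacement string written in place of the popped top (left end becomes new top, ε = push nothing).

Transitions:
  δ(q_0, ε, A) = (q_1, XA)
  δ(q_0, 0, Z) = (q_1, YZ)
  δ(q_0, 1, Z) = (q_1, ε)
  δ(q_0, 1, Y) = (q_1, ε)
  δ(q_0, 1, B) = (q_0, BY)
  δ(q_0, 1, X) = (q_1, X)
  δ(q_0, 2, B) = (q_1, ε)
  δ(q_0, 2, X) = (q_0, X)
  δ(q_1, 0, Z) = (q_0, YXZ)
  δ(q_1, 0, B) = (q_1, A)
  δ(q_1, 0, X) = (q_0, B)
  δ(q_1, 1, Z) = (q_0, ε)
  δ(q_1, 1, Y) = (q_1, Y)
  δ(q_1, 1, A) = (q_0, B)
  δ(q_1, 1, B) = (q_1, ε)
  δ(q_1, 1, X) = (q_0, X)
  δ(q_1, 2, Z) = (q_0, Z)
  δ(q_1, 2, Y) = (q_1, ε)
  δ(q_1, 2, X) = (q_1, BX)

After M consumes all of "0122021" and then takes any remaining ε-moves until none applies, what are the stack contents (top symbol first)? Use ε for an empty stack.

ε

(q_0, 0122021, Z) ⊢ (q_1, 122021, YZ) ⊢ (q_1, 22021, YZ) ⊢ (q_1, 2021, Z) ⊢ (q_0, 021, Z) ⊢ (q_1, 21, YZ) ⊢ (q_1, 1, Z) ⊢ (q_0, ε, ε)
All input consumed in state q_0 with stack ε.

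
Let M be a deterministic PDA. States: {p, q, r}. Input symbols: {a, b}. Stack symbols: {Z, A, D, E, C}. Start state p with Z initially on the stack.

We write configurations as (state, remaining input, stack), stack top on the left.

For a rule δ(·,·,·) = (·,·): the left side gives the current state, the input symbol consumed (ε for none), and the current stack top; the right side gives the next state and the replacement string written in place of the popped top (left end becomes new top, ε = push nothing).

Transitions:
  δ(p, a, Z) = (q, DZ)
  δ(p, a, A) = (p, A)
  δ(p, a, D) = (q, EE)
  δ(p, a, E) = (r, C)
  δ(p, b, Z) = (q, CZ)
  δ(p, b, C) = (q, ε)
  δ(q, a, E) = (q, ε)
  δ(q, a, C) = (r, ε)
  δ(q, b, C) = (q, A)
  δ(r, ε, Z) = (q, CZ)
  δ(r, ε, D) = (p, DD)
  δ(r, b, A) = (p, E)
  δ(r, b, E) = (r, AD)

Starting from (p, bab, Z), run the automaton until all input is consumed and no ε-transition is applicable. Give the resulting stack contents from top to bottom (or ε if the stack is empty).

(p, bab, Z) ⊢ (q, ab, CZ) ⊢ (r, b, Z) ⊢ (q, b, CZ) ⊢ (q, ε, AZ)
All input consumed in state q with stack AZ.

AZ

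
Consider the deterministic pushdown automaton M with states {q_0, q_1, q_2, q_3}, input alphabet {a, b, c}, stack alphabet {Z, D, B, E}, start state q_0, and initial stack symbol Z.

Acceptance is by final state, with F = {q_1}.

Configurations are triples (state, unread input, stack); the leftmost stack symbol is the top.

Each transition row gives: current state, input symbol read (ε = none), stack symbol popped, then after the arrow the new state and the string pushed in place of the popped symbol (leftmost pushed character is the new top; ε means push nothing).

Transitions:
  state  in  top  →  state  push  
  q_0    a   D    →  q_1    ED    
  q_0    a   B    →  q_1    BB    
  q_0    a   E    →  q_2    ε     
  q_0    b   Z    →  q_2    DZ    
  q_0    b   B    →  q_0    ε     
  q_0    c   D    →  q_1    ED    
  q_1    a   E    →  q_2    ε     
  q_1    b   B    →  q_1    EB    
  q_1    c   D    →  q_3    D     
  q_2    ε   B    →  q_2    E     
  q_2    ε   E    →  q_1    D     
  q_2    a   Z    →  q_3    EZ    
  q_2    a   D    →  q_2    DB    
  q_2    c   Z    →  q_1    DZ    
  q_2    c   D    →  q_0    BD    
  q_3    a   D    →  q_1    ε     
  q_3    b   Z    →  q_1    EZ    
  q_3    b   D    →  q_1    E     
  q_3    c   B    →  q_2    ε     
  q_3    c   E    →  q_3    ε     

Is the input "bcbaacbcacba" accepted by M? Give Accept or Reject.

(q_0, bcbaacbcacba, Z)
  read b, top Z: go to q_2, push DZ → (q_2, cbaacbcacba, DZ)
  read c, top D: go to q_0, push BD → (q_0, baacbcacba, BDZ)
  read b, top B: go to q_0, push ε → (q_0, aacbcacba, DZ)
  read a, top D: go to q_1, push ED → (q_1, acbcacba, EDZ)
  read a, top E: go to q_2, push ε → (q_2, cbcacba, DZ)
  read c, top D: go to q_0, push BD → (q_0, bcacba, BDZ)
  read b, top B: go to q_0, push ε → (q_0, cacba, DZ)
  read c, top D: go to q_1, push ED → (q_1, acba, EDZ)
  read a, top E: go to q_2, push ε → (q_2, cba, DZ)
  read c, top D: go to q_0, push BD → (q_0, ba, BDZ)
  read b, top B: go to q_0, push ε → (q_0, a, DZ)
  read a, top D: go to q_1, push ED → (q_1, ε, EDZ)
All input consumed; state q_1 ∈ F.

Accept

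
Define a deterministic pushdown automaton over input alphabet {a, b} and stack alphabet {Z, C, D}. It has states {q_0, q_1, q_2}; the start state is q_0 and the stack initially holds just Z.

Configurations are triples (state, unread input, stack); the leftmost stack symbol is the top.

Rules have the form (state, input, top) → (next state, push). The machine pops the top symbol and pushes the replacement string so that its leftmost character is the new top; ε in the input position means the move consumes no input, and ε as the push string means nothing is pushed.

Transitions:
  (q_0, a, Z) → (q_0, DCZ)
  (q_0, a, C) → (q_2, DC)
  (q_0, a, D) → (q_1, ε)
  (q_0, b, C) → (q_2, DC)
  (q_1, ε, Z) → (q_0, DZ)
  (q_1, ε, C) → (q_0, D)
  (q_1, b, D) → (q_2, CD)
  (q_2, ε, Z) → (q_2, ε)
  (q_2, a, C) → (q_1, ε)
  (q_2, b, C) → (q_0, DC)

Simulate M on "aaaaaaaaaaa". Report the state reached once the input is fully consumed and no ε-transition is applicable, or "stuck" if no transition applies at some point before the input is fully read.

(q_0, aaaaaaaaaaa, Z)
  read a, top Z: go to q_0, push DCZ → (q_0, aaaaaaaaaa, DCZ)
  read a, top D: go to q_1, push ε → (q_1, aaaaaaaaa, CZ)
  ε-move, top C: go to q_0, push D → (q_0, aaaaaaaaa, DZ)
  read a, top D: go to q_1, push ε → (q_1, aaaaaaaa, Z)
  ε-move, top Z: go to q_0, push DZ → (q_0, aaaaaaaa, DZ)
  read a, top D: go to q_1, push ε → (q_1, aaaaaaa, Z)
  ε-move, top Z: go to q_0, push DZ → (q_0, aaaaaaa, DZ)
  read a, top D: go to q_1, push ε → (q_1, aaaaaa, Z)
  ε-move, top Z: go to q_0, push DZ → (q_0, aaaaaa, DZ)
  read a, top D: go to q_1, push ε → (q_1, aaaaa, Z)
  ε-move, top Z: go to q_0, push DZ → (q_0, aaaaa, DZ)
  read a, top D: go to q_1, push ε → (q_1, aaaa, Z)
  ε-move, top Z: go to q_0, push DZ → (q_0, aaaa, DZ)
  read a, top D: go to q_1, push ε → (q_1, aaa, Z)
  ε-move, top Z: go to q_0, push DZ → (q_0, aaa, DZ)
  read a, top D: go to q_1, push ε → (q_1, aa, Z)
  ε-move, top Z: go to q_0, push DZ → (q_0, aa, DZ)
  read a, top D: go to q_1, push ε → (q_1, a, Z)
  ε-move, top Z: go to q_0, push DZ → (q_0, a, DZ)
  read a, top D: go to q_1, push ε → (q_1, ε, Z)
  ε-move, top Z: go to q_0, push DZ → (q_0, ε, DZ)
All input consumed; M is in state q_0.

q_0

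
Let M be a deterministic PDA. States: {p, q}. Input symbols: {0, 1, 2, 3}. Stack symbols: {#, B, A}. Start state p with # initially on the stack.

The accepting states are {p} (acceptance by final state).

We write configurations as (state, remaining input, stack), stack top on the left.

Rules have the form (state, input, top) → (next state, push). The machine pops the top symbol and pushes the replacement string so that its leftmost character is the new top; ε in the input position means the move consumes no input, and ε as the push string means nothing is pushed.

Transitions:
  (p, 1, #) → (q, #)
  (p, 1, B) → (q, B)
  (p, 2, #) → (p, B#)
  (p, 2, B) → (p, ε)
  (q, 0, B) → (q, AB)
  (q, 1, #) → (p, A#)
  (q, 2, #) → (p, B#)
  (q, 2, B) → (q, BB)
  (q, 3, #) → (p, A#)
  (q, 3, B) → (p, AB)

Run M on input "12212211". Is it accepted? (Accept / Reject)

(p, 12212211, #) ⊢ (q, 2212211, #) ⊢ (p, 212211, B#) ⊢ (p, 12211, #) ⊢ (q, 2211, #) ⊢ (p, 211, B#) ⊢ (p, 11, #) ⊢ (q, 1, #) ⊢ (p, ε, A#)
All input consumed; state p ∈ F.

Accept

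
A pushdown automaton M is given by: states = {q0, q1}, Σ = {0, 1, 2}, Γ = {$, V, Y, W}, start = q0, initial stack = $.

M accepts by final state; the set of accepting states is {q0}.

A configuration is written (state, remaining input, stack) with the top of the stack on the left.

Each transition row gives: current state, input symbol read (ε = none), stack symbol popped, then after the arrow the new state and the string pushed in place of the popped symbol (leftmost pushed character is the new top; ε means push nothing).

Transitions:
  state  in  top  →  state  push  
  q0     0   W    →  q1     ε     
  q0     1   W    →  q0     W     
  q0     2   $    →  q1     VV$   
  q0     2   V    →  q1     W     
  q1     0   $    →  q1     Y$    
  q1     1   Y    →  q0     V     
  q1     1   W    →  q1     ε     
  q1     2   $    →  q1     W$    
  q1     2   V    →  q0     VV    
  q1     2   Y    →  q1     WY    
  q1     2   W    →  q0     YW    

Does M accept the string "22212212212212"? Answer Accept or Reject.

One accepting computation: (q0, 22212212212212, $) ⊢ (q1, 2212212212212, VV$) ⊢ (q0, 212212212212, VVV$) ⊢ (q1, 12212212212, WVV$) ⊢ (q1, 2212212212, VV$) ⊢ (q0, 212212212, VVV$) ⊢ (q1, 12212212, WVV$) ⊢ (q1, 2212212, VV$) ⊢ (q0, 212212, VVV$) ⊢ (q1, 12212, WVV$) ⊢ (q1, 2212, VV$) ⊢ (q0, 212, VVV$) ⊢ (q1, 12, WVV$) ⊢ (q1, 2, VV$) ⊢ (q0, ε, VVV$)
All input consumed and state q0 ∈ F.

Accept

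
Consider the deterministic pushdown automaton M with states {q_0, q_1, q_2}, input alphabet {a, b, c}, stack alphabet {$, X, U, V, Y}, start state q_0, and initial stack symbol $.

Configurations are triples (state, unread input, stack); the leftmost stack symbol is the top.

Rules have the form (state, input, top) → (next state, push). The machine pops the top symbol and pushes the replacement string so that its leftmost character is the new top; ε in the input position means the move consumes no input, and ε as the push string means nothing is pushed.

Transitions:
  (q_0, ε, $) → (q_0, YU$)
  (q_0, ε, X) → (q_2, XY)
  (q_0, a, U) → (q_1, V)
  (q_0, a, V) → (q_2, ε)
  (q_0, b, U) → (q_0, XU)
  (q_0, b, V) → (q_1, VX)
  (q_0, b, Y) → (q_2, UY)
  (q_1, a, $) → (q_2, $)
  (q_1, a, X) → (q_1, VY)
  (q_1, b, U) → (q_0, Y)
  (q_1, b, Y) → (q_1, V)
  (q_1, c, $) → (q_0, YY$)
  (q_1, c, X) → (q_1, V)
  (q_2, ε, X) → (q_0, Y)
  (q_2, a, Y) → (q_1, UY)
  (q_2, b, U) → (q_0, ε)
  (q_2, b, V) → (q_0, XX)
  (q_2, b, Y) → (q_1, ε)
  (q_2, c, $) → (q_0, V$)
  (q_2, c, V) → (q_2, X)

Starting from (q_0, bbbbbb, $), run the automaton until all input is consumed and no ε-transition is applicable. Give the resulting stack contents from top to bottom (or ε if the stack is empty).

YU$

(q_0, bbbbbb, $)
  ε-move, top $: go to q_0, push YU$ → (q_0, bbbbbb, YU$)
  read b, top Y: go to q_2, push UY → (q_2, bbbbb, UYU$)
  read b, top U: go to q_0, push ε → (q_0, bbbb, YU$)
  read b, top Y: go to q_2, push UY → (q_2, bbb, UYU$)
  read b, top U: go to q_0, push ε → (q_0, bb, YU$)
  read b, top Y: go to q_2, push UY → (q_2, b, UYU$)
  read b, top U: go to q_0, push ε → (q_0, ε, YU$)
All input consumed in state q_0 with stack YU$.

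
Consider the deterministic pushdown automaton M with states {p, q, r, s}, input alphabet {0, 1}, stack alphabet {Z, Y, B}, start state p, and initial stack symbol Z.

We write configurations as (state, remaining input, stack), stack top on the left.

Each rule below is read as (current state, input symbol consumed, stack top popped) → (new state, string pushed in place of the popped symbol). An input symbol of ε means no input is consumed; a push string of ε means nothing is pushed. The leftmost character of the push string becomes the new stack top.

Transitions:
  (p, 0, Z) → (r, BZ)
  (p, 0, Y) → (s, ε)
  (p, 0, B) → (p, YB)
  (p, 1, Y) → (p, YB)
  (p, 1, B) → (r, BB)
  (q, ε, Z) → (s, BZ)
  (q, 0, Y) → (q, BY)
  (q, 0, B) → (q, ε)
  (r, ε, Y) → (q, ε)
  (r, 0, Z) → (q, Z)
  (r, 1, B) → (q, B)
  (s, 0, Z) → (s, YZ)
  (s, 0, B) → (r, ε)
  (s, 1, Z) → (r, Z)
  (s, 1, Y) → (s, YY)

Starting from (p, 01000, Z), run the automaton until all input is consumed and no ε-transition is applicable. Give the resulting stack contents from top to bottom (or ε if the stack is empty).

(p, 01000, Z)
  read 0, top Z: go to r, push BZ → (r, 1000, BZ)
  read 1, top B: go to q, push B → (q, 000, BZ)
  read 0, top B: go to q, push ε → (q, 00, Z)
  ε-move, top Z: go to s, push BZ → (s, 00, BZ)
  read 0, top B: go to r, push ε → (r, 0, Z)
  read 0, top Z: go to q, push Z → (q, ε, Z)
  ε-move, top Z: go to s, push BZ → (s, ε, BZ)
All input consumed in state s with stack BZ.

BZ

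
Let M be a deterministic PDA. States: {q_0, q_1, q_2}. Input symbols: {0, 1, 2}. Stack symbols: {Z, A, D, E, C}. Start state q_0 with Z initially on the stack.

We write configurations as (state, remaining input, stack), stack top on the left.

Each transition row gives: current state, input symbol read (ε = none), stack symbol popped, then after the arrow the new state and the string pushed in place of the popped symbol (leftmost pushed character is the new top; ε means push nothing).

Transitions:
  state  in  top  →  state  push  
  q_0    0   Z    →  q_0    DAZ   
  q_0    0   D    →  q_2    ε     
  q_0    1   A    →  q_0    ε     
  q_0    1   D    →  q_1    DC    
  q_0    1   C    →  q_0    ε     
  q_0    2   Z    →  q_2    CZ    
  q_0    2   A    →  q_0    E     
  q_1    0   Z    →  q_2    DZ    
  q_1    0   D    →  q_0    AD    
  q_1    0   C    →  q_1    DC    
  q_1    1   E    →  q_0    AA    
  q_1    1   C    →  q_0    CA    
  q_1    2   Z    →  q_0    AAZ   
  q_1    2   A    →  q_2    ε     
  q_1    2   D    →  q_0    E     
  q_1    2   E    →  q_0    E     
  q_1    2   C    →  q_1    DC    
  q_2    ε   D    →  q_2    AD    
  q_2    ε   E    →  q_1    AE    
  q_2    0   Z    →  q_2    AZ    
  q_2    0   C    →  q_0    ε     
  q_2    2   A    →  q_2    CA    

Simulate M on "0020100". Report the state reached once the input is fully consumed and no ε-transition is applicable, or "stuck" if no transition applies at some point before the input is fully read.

q_2

(q_0, 0020100, Z) ⊢ (q_0, 020100, DAZ) ⊢ (q_2, 20100, AZ) ⊢ (q_2, 0100, CAZ) ⊢ (q_0, 100, AZ) ⊢ (q_0, 00, Z) ⊢ (q_0, 0, DAZ) ⊢ (q_2, ε, AZ)
All input consumed; M is in state q_2.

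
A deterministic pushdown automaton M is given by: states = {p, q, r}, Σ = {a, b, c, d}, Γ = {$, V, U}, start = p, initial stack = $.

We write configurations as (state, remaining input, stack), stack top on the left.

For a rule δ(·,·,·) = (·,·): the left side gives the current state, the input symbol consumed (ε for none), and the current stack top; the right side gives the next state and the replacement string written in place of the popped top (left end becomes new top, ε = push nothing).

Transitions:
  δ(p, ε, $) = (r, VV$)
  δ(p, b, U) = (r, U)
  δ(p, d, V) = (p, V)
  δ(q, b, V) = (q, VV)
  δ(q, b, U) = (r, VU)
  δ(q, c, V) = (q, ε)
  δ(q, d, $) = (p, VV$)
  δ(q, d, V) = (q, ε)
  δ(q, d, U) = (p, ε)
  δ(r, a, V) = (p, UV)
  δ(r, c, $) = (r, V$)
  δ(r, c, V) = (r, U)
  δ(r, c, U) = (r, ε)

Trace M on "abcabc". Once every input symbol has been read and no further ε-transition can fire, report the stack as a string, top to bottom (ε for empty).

VV$

(p, abcabc, $)
  ε-move, top $: go to r, push VV$ → (r, abcabc, VV$)
  read a, top V: go to p, push UV → (p, bcabc, UVV$)
  read b, top U: go to r, push U → (r, cabc, UVV$)
  read c, top U: go to r, push ε → (r, abc, VV$)
  read a, top V: go to p, push UV → (p, bc, UVV$)
  read b, top U: go to r, push U → (r, c, UVV$)
  read c, top U: go to r, push ε → (r, ε, VV$)
All input consumed in state r with stack VV$.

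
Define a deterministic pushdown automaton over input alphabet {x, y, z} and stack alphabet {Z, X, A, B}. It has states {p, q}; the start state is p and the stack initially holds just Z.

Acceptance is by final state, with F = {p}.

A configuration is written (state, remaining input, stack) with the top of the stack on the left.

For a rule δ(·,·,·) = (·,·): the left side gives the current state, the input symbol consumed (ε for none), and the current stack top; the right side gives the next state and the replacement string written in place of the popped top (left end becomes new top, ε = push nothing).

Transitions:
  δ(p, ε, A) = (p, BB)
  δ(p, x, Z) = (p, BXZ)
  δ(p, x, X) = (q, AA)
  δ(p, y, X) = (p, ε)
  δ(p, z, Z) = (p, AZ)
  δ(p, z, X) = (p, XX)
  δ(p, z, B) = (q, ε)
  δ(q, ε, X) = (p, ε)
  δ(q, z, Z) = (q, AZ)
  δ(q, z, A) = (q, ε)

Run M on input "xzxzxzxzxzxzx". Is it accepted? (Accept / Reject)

Accept

(p, xzxzxzxzxzxzx, Z)
  read x, top Z: go to p, push BXZ → (p, zxzxzxzxzxzx, BXZ)
  read z, top B: go to q, push ε → (q, xzxzxzxzxzx, XZ)
  ε-move, top X: go to p, push ε → (p, xzxzxzxzxzx, Z)
  read x, top Z: go to p, push BXZ → (p, zxzxzxzxzx, BXZ)
  read z, top B: go to q, push ε → (q, xzxzxzxzx, XZ)
  ε-move, top X: go to p, push ε → (p, xzxzxzxzx, Z)
  read x, top Z: go to p, push BXZ → (p, zxzxzxzx, BXZ)
  read z, top B: go to q, push ε → (q, xzxzxzx, XZ)
  ε-move, top X: go to p, push ε → (p, xzxzxzx, Z)
  read x, top Z: go to p, push BXZ → (p, zxzxzx, BXZ)
  read z, top B: go to q, push ε → (q, xzxzx, XZ)
  ε-move, top X: go to p, push ε → (p, xzxzx, Z)
  read x, top Z: go to p, push BXZ → (p, zxzx, BXZ)
  read z, top B: go to q, push ε → (q, xzx, XZ)
  ε-move, top X: go to p, push ε → (p, xzx, Z)
  read x, top Z: go to p, push BXZ → (p, zx, BXZ)
  read z, top B: go to q, push ε → (q, x, XZ)
  ε-move, top X: go to p, push ε → (p, x, Z)
  read x, top Z: go to p, push BXZ → (p, ε, BXZ)
All input consumed; state p ∈ F.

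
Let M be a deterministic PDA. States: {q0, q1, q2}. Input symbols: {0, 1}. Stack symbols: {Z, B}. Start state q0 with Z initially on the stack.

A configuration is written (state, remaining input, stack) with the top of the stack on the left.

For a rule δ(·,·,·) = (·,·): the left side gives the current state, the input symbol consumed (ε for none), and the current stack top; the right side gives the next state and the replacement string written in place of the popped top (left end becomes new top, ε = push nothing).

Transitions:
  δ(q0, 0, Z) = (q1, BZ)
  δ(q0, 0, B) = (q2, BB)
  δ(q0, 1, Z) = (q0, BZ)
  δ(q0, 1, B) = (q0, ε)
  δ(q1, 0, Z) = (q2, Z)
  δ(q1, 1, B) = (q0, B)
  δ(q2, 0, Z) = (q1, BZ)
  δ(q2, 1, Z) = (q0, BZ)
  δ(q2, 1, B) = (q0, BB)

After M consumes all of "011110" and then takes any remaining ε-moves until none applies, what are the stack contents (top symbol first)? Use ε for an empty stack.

(q0, 011110, Z) ⊢ (q1, 11110, BZ) ⊢ (q0, 1110, BZ) ⊢ (q0, 110, Z) ⊢ (q0, 10, BZ) ⊢ (q0, 0, Z) ⊢ (q1, ε, BZ)
All input consumed in state q1 with stack BZ.

BZ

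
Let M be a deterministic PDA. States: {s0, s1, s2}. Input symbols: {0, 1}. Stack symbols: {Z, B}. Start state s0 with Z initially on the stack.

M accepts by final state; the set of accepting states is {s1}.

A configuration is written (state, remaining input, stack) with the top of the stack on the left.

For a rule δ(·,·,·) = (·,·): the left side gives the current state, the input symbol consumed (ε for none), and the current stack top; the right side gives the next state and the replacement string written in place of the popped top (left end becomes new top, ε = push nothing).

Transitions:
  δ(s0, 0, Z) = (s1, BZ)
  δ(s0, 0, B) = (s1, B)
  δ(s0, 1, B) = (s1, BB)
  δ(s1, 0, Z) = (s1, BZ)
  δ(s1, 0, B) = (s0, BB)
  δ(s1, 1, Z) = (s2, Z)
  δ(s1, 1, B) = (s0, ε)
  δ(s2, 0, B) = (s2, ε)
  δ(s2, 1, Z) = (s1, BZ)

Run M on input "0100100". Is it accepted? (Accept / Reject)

Accept

(s0, 0100100, Z) ⊢ (s1, 100100, BZ) ⊢ (s0, 00100, Z) ⊢ (s1, 0100, BZ) ⊢ (s0, 100, BBZ) ⊢ (s1, 00, BBBZ) ⊢ (s0, 0, BBBBZ) ⊢ (s1, ε, BBBBZ)
All input consumed; state s1 ∈ F.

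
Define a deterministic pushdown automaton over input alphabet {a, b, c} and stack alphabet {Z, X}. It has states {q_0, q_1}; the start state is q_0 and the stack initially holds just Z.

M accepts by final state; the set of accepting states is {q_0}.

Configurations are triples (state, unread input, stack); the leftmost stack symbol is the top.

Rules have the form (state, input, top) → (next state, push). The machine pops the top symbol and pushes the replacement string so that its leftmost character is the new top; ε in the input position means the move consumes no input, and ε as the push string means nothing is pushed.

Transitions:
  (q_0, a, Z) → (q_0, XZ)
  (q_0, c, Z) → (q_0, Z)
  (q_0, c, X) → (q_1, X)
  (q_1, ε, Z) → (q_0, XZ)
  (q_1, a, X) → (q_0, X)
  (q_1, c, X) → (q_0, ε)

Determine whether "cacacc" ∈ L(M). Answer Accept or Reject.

Accept

(q_0, cacacc, Z)
  read c, top Z: go to q_0, push Z → (q_0, acacc, Z)
  read a, top Z: go to q_0, push XZ → (q_0, cacc, XZ)
  read c, top X: go to q_1, push X → (q_1, acc, XZ)
  read a, top X: go to q_0, push X → (q_0, cc, XZ)
  read c, top X: go to q_1, push X → (q_1, c, XZ)
  read c, top X: go to q_0, push ε → (q_0, ε, Z)
All input consumed; state q_0 ∈ F.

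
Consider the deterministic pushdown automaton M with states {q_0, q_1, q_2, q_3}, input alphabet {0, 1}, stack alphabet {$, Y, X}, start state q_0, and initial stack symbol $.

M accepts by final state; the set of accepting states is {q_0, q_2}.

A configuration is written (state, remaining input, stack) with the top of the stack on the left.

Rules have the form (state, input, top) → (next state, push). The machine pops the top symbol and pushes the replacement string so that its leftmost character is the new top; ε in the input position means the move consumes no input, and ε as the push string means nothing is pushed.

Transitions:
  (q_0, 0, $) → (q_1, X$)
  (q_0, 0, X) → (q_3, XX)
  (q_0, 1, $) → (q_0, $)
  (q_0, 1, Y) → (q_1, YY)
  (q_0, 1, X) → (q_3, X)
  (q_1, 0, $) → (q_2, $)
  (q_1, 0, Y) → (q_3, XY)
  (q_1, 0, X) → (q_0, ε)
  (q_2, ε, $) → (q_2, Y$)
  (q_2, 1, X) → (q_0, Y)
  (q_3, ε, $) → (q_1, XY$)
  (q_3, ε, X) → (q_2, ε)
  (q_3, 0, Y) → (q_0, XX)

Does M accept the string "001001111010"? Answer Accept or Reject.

Reject

(q_0, 001001111010, $) ⊢ (q_1, 01001111010, X$) ⊢ (q_0, 1001111010, $) ⊢ (q_0, 001111010, $) ⊢ (q_1, 01111010, X$) ⊢ (q_0, 1111010, $) ⊢ (q_0, 111010, $) ⊢ (q_0, 11010, $) ⊢ (q_0, 1010, $) ⊢ (q_0, 010, $) ⊢ (q_1, 10, X$)
No transition applies at (q_1, 10, X$); input not fully consumed.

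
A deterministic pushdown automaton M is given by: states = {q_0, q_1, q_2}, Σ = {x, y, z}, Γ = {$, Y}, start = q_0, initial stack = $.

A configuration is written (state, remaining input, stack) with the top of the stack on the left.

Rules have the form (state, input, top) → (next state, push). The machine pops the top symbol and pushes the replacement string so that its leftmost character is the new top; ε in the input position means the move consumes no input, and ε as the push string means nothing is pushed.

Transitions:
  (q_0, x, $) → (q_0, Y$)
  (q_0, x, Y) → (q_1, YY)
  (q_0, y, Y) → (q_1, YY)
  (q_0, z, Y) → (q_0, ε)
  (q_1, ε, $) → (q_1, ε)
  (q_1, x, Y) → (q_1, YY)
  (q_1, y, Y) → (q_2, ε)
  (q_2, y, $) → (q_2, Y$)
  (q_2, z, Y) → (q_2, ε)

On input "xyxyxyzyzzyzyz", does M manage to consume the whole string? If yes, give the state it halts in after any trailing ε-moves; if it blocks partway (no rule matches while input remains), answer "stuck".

(q_0, xyxyxyzyzzyzyz, $)
  read x, top $: go to q_0, push Y$ → (q_0, yxyxyzyzzyzyz, Y$)
  read y, top Y: go to q_1, push YY → (q_1, xyxyzyzzyzyz, YY$)
  read x, top Y: go to q_1, push YY → (q_1, yxyzyzzyzyz, YYY$)
  read y, top Y: go to q_2, push ε → (q_2, xyzyzzyzyz, YY$)
No transition for (q_2, x, top Y); M blocks with input xyzyzzyzyz remaining.

stuck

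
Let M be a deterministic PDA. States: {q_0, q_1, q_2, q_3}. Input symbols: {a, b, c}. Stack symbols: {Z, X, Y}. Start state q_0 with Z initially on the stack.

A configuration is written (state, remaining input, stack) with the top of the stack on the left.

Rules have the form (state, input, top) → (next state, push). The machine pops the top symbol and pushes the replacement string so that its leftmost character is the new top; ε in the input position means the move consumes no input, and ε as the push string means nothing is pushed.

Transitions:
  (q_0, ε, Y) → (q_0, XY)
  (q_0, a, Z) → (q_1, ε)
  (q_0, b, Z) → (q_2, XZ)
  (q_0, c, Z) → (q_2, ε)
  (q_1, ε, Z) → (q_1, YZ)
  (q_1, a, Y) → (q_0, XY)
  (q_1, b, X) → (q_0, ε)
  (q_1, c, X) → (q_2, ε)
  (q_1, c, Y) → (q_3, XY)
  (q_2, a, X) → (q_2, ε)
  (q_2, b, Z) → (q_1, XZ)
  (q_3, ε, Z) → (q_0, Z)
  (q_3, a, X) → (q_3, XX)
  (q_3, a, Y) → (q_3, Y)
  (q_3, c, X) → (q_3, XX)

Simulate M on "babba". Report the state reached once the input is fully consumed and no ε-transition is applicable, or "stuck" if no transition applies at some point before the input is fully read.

q_1

(q_0, babba, Z)
  read b, top Z: go to q_2, push XZ → (q_2, abba, XZ)
  read a, top X: go to q_2, push ε → (q_2, bba, Z)
  read b, top Z: go to q_1, push XZ → (q_1, ba, XZ)
  read b, top X: go to q_0, push ε → (q_0, a, Z)
  read a, top Z: go to q_1, push ε → (q_1, ε, ε)
All input consumed; M is in state q_1.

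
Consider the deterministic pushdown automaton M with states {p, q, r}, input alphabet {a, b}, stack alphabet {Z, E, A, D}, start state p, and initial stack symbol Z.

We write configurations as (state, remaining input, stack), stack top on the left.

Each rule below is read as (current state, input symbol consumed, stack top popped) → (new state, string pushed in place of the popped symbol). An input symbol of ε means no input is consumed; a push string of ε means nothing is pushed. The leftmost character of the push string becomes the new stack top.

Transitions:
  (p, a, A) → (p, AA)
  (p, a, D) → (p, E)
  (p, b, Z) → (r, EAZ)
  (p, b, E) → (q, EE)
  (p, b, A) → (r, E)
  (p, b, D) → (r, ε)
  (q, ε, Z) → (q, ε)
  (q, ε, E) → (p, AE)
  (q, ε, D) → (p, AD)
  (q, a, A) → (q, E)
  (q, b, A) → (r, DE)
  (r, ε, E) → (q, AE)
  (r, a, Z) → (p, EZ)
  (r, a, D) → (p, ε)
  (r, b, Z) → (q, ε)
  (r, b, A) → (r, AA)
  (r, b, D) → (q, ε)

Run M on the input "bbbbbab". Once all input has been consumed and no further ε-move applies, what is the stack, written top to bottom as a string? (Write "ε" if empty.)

(p, bbbbbab, Z)
  read b, top Z: go to r, push EAZ → (r, bbbbab, EAZ)
  ε-move, top E: go to q, push AE → (q, bbbbab, AEAZ)
  read b, top A: go to r, push DE → (r, bbbab, DEEAZ)
  read b, top D: go to q, push ε → (q, bbab, EEAZ)
  ε-move, top E: go to p, push AE → (p, bbab, AEEAZ)
  read b, top A: go to r, push E → (r, bab, EEEAZ)
  ε-move, top E: go to q, push AE → (q, bab, AEEEAZ)
  read b, top A: go to r, push DE → (r, ab, DEEEEAZ)
  read a, top D: go to p, push ε → (p, b, EEEEAZ)
  read b, top E: go to q, push EE → (q, ε, EEEEEAZ)
  ε-move, top E: go to p, push AE → (p, ε, AEEEEEAZ)
All input consumed in state p with stack AEEEEEAZ.

AEEEEEAZ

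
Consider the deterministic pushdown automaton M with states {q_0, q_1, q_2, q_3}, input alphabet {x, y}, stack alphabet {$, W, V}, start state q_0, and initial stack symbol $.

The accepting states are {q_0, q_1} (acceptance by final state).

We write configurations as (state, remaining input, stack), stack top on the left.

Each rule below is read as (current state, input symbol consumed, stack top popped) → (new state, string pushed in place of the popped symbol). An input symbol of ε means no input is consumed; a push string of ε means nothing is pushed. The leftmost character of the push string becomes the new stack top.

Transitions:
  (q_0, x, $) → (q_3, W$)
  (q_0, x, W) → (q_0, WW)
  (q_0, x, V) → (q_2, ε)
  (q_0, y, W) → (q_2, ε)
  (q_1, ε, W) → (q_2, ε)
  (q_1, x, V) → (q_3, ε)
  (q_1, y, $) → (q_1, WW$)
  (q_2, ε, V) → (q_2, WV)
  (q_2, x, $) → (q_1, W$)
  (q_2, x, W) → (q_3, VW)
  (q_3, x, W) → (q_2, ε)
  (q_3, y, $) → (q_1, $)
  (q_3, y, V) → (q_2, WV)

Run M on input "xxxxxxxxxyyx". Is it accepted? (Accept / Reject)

(q_0, xxxxxxxxxyyx, $) ⊢ (q_3, xxxxxxxxyyx, W$) ⊢ (q_2, xxxxxxxyyx, $) ⊢ (q_1, xxxxxxyyx, W$) ⊢ (q_2, xxxxxxyyx, $) ⊢ (q_1, xxxxxyyx, W$) ⊢ (q_2, xxxxxyyx, $) ⊢ (q_1, xxxxyyx, W$) ⊢ (q_2, xxxxyyx, $) ⊢ (q_1, xxxyyx, W$) ⊢ (q_2, xxxyyx, $) ⊢ (q_1, xxyyx, W$) ⊢ (q_2, xxyyx, $) ⊢ (q_1, xyyx, W$) ⊢ (q_2, xyyx, $) ⊢ (q_1, yyx, W$) ⊢ (q_2, yyx, $)
No transition applies at (q_2, yyx, $); input not fully consumed.

Reject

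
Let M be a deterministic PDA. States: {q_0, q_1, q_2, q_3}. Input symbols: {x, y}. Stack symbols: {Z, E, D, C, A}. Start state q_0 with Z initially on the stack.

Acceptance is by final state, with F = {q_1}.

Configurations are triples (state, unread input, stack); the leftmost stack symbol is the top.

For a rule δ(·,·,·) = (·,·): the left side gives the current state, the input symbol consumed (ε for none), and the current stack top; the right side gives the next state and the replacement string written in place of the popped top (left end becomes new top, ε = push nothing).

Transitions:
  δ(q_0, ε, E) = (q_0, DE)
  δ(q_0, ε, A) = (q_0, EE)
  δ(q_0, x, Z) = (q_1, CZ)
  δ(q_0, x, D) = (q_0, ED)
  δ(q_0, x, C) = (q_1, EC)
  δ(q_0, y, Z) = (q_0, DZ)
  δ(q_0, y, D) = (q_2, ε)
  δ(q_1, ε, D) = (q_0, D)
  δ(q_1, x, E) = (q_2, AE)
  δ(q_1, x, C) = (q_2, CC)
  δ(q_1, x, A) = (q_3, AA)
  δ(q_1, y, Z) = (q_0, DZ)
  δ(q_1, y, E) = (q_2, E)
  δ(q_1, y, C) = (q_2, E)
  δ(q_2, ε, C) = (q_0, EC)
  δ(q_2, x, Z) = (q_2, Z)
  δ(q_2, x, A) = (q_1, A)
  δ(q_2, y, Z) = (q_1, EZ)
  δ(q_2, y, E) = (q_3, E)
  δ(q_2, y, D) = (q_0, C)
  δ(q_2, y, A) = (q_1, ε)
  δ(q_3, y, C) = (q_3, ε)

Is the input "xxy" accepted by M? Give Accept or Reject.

Reject

(q_0, xxy, Z)
  read x, top Z: go to q_1, push CZ → (q_1, xy, CZ)
  read x, top C: go to q_2, push CC → (q_2, y, CCZ)
  ε-move, top C: go to q_0, push EC → (q_0, y, ECCZ)
  ε-move, top E: go to q_0, push DE → (q_0, y, DECCZ)
  read y, top D: go to q_2, push ε → (q_2, ε, ECCZ)
All input consumed; state q_2 ∉ F and no further ε-move applies.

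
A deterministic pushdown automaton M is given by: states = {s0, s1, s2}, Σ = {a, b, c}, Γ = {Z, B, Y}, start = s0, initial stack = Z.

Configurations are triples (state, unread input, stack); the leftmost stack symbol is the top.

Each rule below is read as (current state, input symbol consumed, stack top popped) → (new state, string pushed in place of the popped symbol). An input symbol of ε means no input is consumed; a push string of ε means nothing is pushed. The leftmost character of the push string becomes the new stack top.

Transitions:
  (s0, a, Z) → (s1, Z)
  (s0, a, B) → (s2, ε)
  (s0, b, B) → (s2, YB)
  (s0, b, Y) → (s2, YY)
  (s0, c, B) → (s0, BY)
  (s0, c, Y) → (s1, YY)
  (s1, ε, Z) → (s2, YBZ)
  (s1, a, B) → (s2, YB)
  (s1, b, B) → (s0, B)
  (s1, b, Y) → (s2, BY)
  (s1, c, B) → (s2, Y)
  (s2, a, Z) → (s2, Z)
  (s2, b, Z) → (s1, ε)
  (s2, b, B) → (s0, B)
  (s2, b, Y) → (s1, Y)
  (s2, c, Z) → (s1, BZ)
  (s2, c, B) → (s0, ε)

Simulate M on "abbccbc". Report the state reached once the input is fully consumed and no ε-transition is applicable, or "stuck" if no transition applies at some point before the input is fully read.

s0

(s0, abbccbc, Z)
  read a, top Z: go to s1, push Z → (s1, bbccbc, Z)
  ε-move, top Z: go to s2, push YBZ → (s2, bbccbc, YBZ)
  read b, top Y: go to s1, push Y → (s1, bccbc, YBZ)
  read b, top Y: go to s2, push BY → (s2, ccbc, BYBZ)
  read c, top B: go to s0, push ε → (s0, cbc, YBZ)
  read c, top Y: go to s1, push YY → (s1, bc, YYBZ)
  read b, top Y: go to s2, push BY → (s2, c, BYYBZ)
  read c, top B: go to s0, push ε → (s0, ε, YYBZ)
All input consumed; M is in state s0.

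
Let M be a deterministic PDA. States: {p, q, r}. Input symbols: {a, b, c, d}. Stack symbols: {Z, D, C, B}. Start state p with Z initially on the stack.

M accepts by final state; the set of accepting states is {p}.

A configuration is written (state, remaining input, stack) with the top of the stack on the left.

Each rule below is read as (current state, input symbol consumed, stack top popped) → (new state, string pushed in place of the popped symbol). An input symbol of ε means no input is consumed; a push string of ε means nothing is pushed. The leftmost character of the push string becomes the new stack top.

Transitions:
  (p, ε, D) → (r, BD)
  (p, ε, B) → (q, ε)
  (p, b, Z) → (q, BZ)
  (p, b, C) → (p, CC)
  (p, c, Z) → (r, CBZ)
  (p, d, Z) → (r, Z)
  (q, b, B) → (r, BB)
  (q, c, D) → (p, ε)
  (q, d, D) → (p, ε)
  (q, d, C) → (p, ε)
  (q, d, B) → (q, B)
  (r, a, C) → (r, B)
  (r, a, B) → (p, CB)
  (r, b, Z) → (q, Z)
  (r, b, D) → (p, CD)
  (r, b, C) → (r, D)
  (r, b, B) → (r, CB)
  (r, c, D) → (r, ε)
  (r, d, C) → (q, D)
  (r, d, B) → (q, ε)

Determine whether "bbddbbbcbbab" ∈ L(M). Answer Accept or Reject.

(p, bbddbbbcbbab, Z) ⊢ (q, bddbbbcbbab, BZ) ⊢ (r, ddbbbcbbab, BBZ) ⊢ (q, dbbbcbbab, BZ) ⊢ (q, bbbcbbab, BZ) ⊢ (r, bbcbbab, BBZ) ⊢ (r, bcbbab, CBBZ) ⊢ (r, cbbab, DBBZ) ⊢ (r, bbab, BBZ) ⊢ (r, bab, CBBZ) ⊢ (r, ab, DBBZ)
No transition applies at (r, ab, DBBZ); input not fully consumed.

Reject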